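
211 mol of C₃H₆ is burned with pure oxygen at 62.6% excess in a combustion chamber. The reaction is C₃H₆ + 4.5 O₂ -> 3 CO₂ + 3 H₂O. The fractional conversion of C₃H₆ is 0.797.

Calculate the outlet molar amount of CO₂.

505 mol

Stoichiometric O₂ = 4.5 × 211 = 949.5 mol; O₂ fed = 949.5 × 1.626 = 1544 mol.
Fuel reacted = 0.797 × 211 → ξ = 168.2 mol.
Outlet (n = n₀ + ν ξ):
  C₃H₆: 211 − 1(168.2) = 42.83
  O₂: 1544 − 4.5(168.2) = 787.1
  CO₂: 0 + 3(168.2) = 504.5
  H₂O: 0 + 3(168.2) = 504.5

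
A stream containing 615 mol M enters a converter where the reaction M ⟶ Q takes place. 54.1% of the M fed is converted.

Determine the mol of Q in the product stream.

333 mol

M reacted = 0.541 × 615 = 332.7 mol; ν_M = −1, so ξ = 332.7/1 = 332.7 mol.
Outlet amounts (n = n₀ + ν ξ):
  M: 615 − 1(332.7) = 282.3
  Q: 0 + 1(332.7) = 332.7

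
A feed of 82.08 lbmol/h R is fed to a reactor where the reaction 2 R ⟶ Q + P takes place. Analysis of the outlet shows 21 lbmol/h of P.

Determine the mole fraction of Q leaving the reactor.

For P: n = n₀ + 1ξ → 21 = 0 + 1ξ, giving ξ = 21 lbmol/h.
Outlet amounts (n = n₀ + ν ξ):
  R: 82.08 − 2(21) = 40.08
  Q: 0 + 1(21) = 21
  P: 0 + 1(21) = 21
Total out = 82.08 lbmol/h; y_Q = 21 / 82.08 = 0.2558.

0.256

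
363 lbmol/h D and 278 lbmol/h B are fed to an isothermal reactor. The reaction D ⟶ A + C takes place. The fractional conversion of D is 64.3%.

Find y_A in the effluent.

D reacted = 0.643 × 363 = 233.4 lbmol/h; ν_D = −1, so ξ = 233.4/1 = 233.4 lbmol/h.
Outlet amounts (n = n₀ + ν ξ):
  D: 363 − 1(233.4) = 129.6
  A: 0 + 1(233.4) = 233.4
  C: 0 + 1(233.4) = 233.4
  B: 278 (inert)
Total out = 874.4 lbmol/h; y_A = 233.4 / 874.4 = 0.2669.

0.267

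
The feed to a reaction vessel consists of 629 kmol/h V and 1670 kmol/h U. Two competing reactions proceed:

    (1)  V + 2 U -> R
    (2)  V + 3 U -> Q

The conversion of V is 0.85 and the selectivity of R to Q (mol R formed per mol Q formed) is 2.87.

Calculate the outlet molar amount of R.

Conversion of V: V consumed = 0.85 × 629 = 534.6 kmol/h = 1ξ₁ + 1ξ₂.
Selectivity: 1ξ₁ / (1ξ₂) = 2.87 → ξ₁ = 2.87 ξ₂.
Substitute: (1·2.87 + 1) ξ₂ = 534.6 → ξ₂ = 138.2 kmol/h, ξ₁ = 396.5 kmol/h.
Outlet amounts (n = n₀ + Σ ν·ξ):
  V: 629 − 1(396.5) − 1(138.2) = 94.35
  U: 1670 − 2(396.5) − 3(138.2) = 462.5
  R: 0 + 1(396.5) = 396.5
  Q: 0 + 1(138.2) = 138.2

396 kmol/h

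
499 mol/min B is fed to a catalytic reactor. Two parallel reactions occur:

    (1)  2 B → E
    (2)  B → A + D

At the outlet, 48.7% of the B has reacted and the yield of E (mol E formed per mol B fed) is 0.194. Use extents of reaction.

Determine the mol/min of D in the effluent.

49.4 mol/min

Yield of E: 1ξ₁ / 499 = 0.194 → ξ₁ = 96.81 mol/min.
Conversion of B: 2ξ₁ + 1ξ₂ = 0.487 × 499 = 243 → ξ₂ = 49.4 mol/min.
Outlet amounts (n = n₀ + Σ ν·ξ):
  B: 499 − 2(96.81) − 1(49.4) = 256
  E: 0 + 1(96.81) = 96.81
  A: 0 + 1(49.4) = 49.4
  D: 0 + 1(49.4) = 49.4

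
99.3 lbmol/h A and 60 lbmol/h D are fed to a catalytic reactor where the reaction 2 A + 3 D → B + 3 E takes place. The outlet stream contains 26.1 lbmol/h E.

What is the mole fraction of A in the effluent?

For E: n = n₀ + 3ξ → 26.1 = 0 + 3ξ, giving ξ = 8.7 lbmol/h.
Outlet amounts (n = n₀ + ν ξ):
  A: 99.3 − 2(8.7) = 81.9
  D: 60 − 3(8.7) = 33.9
  B: 0 + 1(8.7) = 8.7
  E: 0 + 3(8.7) = 26.1
Total out = 150.6 lbmol/h; y_A = 81.9 / 150.6 = 0.5438.

0.544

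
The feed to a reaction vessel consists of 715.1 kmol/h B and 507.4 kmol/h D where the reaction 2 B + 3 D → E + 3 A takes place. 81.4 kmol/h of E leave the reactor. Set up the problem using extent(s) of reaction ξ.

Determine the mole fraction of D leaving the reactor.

0.231

For E: n = n₀ + 1ξ → 81.4 = 0 + 1ξ, giving ξ = 81.4 kmol/h.
Outlet amounts (n = n₀ + ν ξ):
  B: 715.1 − 2(81.4) = 552.3
  D: 507.4 − 3(81.4) = 263.2
  E: 0 + 1(81.4) = 81.4
  A: 0 + 3(81.4) = 244.2
Total out = 1141 kmol/h; y_D = 263.2 / 1141 = 0.2307.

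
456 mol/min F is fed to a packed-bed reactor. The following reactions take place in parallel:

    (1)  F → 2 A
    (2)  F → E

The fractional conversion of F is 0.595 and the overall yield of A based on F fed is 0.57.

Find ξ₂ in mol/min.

ξ₂ = 141 mol/min

Yield of A: 2ξ₁ / 456 = 0.57 → ξ₁ = 130 mol/min.
Conversion of F: 1ξ₁ + 1ξ₂ = 0.595 × 456 = 271.3 → ξ₂ = 141.4 mol/min.
Outlet amounts (n = n₀ + Σ ν·ξ):
  F: 456 − 1(130) − 1(141.4) = 184.7
  A: 0 + 2(130) = 259.9
  E: 0 + 1(141.4) = 141.4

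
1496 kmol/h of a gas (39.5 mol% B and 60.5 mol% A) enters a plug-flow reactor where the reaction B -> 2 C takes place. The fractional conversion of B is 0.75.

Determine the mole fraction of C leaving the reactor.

0.457

B reacted = 0.75 × 590.9 = 443.2 kmol/h; ν_B = −1, so ξ = 443.2/1 = 443.2 kmol/h.
Outlet amounts (n = n₀ + ν ξ):
  B: 590.9 − 1(443.2) = 147.7
  C: 0 + 2(443.2) = 886.4
  A: 905.1 (inert)
Total out = 1939 kmol/h; y_C = 886.4 / 1939 = 0.4571.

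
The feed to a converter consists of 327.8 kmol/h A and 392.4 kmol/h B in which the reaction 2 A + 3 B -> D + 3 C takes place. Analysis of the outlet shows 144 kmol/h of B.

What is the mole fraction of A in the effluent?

For B: n = n₀ − 3ξ → 144 = 392.4 − 3ξ, giving ξ = 82.8 kmol/h.
Outlet amounts (n = n₀ + ν ξ):
  A: 327.8 − 2(82.8) = 162.2
  B: 392.4 − 3(82.8) = 144
  D: 0 + 1(82.8) = 82.8
  C: 0 + 3(82.8) = 248.4
Total out = 637.4 kmol/h; y_A = 162.2 / 637.4 = 0.2545.

0.254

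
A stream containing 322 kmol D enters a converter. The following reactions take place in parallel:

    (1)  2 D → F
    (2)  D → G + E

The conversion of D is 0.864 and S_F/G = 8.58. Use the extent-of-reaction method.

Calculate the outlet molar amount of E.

Conversion of D: D consumed = 0.864 × 322 = 278.2 kmol = 2ξ₁ + 1ξ₂.
Selectivity: 1ξ₁ / (1ξ₂) = 8.58 → ξ₁ = 8.58 ξ₂.
Substitute: (2·8.58 + 1) ξ₂ = 278.2 → ξ₂ = 15.32 kmol, ξ₁ = 131.4 kmol.
Outlet amounts (n = n₀ + Σ ν·ξ):
  D: 322 − 2(131.4) − 1(15.32) = 43.79
  F: 0 + 1(131.4) = 131.4
  G: 0 + 1(15.32) = 15.32
  E: 0 + 1(15.32) = 15.32

15.3 kmol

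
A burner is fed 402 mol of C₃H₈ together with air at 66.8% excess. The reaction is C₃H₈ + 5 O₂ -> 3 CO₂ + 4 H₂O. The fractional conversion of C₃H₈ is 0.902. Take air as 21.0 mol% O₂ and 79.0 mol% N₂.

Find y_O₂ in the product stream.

0.092

Stoichiometric O₂ = 5 × 402 = 2010 mol; O₂ fed = 2010 × 1.668 = 3353 mol.
N₂ fed = 3353 × 79/21 = 12610 mol.
Fuel reacted = 0.902 × 402 → ξ = 362.6 mol.
Outlet (n = n₀ + ν ξ):
  C₃H₈: 402 − 1(362.6) = 39.4
  O₂: 3353 − 5(362.6) = 1540
  N₂: 12610 (inert)
  CO₂: 0 + 3(362.6) = 1088
  H₂O: 0 + 4(362.6) = 1450
Total out = 16730 mol; y_O₂ = 1540 / 16730 = 0.09203.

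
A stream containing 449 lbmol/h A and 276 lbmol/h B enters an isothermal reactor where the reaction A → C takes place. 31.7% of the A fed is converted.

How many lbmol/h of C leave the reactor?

142 lbmol/h

A reacted = 0.317 × 449 = 142.3 lbmol/h; ν_A = −1, so ξ = 142.3/1 = 142.3 lbmol/h.
Outlet amounts (n = n₀ + ν ξ):
  A: 449 − 1(142.3) = 306.7
  C: 0 + 1(142.3) = 142.3
  B: 276 (inert)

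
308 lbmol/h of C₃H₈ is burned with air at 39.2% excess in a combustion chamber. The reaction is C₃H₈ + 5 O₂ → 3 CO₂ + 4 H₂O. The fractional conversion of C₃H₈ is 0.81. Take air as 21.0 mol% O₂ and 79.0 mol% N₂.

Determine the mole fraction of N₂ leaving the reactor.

0.749

Stoichiometric O₂ = 5 × 308 = 1540 lbmol/h; O₂ fed = 1540 × 1.392 = 2144 lbmol/h.
N₂ fed = 2144 × 79/21 = 8064 lbmol/h.
Fuel reacted = 0.81 × 308 → ξ = 249.5 lbmol/h.
Outlet (n = n₀ + ν ξ):
  C₃H₈: 308 − 1(249.5) = 58.52
  O₂: 2144 − 5(249.5) = 896.3
  N₂: 8064 (inert)
  CO₂: 0 + 3(249.5) = 748.4
  H₂O: 0 + 4(249.5) = 997.9
Total out = 10770 lbmol/h; y_N₂ = 8064 / 10770 = 0.7491.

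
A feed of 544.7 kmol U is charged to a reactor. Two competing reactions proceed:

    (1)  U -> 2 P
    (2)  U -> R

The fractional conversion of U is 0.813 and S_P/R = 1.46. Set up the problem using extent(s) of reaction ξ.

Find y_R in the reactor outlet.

Conversion of U: U consumed = 0.813 × 544.7 = 442.8 kmol = 1ξ₁ + 1ξ₂.
Selectivity: 2ξ₁ / (1ξ₂) = 1.46 → ξ₁ = 0.73 ξ₂.
Substitute: (1·0.73 + 1) ξ₂ = 442.8 → ξ₂ = 256 kmol, ξ₁ = 186.9 kmol.
Outlet amounts (n = n₀ + Σ ν·ξ):
  U: 544.7 − 1(186.9) − 1(256) = 101.9
  P: 0 + 2(186.9) = 373.7
  R: 0 + 1(256) = 256
Total out = 731.6 kmol; y_R = 256 / 731.6 = 0.3499.

0.35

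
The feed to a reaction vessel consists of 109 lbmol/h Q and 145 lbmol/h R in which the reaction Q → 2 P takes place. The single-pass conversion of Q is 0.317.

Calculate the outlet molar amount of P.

Q reacted = 0.317 × 109 = 34.55 lbmol/h; ν_Q = −1, so ξ = 34.55/1 = 34.55 lbmol/h.
Outlet amounts (n = n₀ + ν ξ):
  Q: 109 − 1(34.55) = 74.45
  P: 0 + 2(34.55) = 69.11
  R: 145 (inert)

69.1 lbmol/h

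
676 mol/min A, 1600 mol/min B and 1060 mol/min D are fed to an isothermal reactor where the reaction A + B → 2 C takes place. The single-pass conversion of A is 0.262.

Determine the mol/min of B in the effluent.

1420 mol/min

A reacted = 0.262 × 676 = 177.1 mol/min; ν_A = −1, so ξ = 177.1/1 = 177.1 mol/min.
Outlet amounts (n = n₀ + ν ξ):
  A: 676 − 1(177.1) = 498.9
  B: 1600 − 1(177.1) = 1423
  C: 0 + 2(177.1) = 354.2
  D: 1060 (inert)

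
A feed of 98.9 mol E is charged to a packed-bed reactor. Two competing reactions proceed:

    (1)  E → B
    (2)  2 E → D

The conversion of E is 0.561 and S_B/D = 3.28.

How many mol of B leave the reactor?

Conversion of E: E consumed = 0.561 × 98.9 = 55.48 mol = 1ξ₁ + 2ξ₂.
Selectivity: 1ξ₁ / (1ξ₂) = 3.28 → ξ₁ = 3.28 ξ₂.
Substitute: (1·3.28 + 2) ξ₂ = 55.48 → ξ₂ = 10.51 mol, ξ₁ = 34.47 mol.
Outlet amounts (n = n₀ + Σ ν·ξ):
  E: 98.9 − 1(34.47) − 2(10.51) = 43.42
  B: 0 + 1(34.47) = 34.47
  D: 0 + 1(10.51) = 10.51

34.5 mol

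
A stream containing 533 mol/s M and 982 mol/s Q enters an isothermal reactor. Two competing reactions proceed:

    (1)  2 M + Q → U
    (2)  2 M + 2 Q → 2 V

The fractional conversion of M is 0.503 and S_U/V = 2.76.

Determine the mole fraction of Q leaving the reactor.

Conversion of M: M consumed = 0.503 × 533 = 268.1 mol/s = 2ξ₁ + 2ξ₂.
Selectivity: 1ξ₁ / (2ξ₂) = 2.76 → ξ₁ = 5.52 ξ₂.
Substitute: (2·5.52 + 2) ξ₂ = 268.1 → ξ₂ = 20.56 mol/s, ξ₁ = 113.5 mol/s.
Outlet amounts (n = n₀ + Σ ν·ξ):
  M: 533 − 2(113.5) − 2(20.56) = 264.9
  Q: 982 − 1(113.5) − 2(20.56) = 827.4
  U: 0 + 1(113.5) = 113.5
  V: 0 + 2(20.56) = 41.12
Total out = 1247 mol/s; y_Q = 827.4 / 1247 = 0.6636.

0.664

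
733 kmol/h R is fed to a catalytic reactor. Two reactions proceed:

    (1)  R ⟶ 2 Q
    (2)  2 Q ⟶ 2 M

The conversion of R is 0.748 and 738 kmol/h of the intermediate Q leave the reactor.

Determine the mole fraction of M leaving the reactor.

0.28

Conversion of R: R consumed = 1ξ₁ = 0.748 × 733 → ξ₁ = 548.3 kmol/h.
Q balance: n_Q = 0 + 2ξ₁ − 2ξ₂ = 738 → ξ₂ = (2·548.3 − 738)/2 = 179.3 kmol/h.
Outlet amounts (n = n₀ + Σ ν·ξ):
  R: 733 − 1(548.3) = 184.7
  Q: 0 + 2(548.3) − 2(179.3) = 738
  M: 0 + 2(179.3) = 358.6
Total out = 1281 kmol/h; y_M = 358.6 / 1281 = 0.2799.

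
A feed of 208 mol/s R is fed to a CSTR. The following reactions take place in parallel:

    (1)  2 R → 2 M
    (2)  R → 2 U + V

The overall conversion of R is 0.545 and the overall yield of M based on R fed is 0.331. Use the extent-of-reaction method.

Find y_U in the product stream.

Yield of M: 2ξ₁ / 208 = 0.331 → ξ₁ = 34.42 mol/s.
Conversion of R: 2ξ₁ + 1ξ₂ = 0.545 × 208 = 113.4 → ξ₂ = 44.51 mol/s.
Outlet amounts (n = n₀ + Σ ν·ξ):
  R: 208 − 2(34.42) − 1(44.51) = 94.64
  M: 0 + 2(34.42) = 68.85
  U: 0 + 2(44.51) = 89.02
  V: 0 + 1(44.51) = 44.51
Total out = 297 mol/s; y_U = 89.02 / 297 = 0.2997.

0.3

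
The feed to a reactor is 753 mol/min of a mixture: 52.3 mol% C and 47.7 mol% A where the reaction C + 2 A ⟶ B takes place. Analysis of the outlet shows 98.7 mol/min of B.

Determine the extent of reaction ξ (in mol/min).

ξ = 98.7 mol/min

For B: n = n₀ + 1ξ → 98.7 = 0 + 1ξ, giving ξ = 98.7 mol/min.
Outlet amounts (n = n₀ + ν ξ):
  C: 393.8 − 1(98.7) = 295.1
  A: 359.2 − 2(98.7) = 161.8
  B: 0 + 1(98.7) = 98.7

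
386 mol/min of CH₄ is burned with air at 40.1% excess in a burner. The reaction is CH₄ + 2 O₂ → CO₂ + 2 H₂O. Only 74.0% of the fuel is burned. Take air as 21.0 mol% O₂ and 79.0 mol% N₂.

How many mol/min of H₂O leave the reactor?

Stoichiometric O₂ = 2 × 386 = 772 mol/min; O₂ fed = 772 × 1.401 = 1082 mol/min.
N₂ fed = 1082 × 79/21 = 4069 mol/min.
Fuel reacted = 0.74 × 386 → ξ = 285.6 mol/min.
Outlet (n = n₀ + ν ξ):
  CH₄: 386 − 1(285.6) = 100.4
  O₂: 1082 − 2(285.6) = 510.3
  N₂: 4069 (inert)
  CO₂: 0 + 1(285.6) = 285.6
  H₂O: 0 + 2(285.6) = 571.3

571 mol/min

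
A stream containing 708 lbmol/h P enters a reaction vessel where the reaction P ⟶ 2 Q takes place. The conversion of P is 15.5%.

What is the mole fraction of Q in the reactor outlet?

0.268

P reacted = 0.155 × 708 = 109.7 lbmol/h; ν_P = −1, so ξ = 109.7/1 = 109.7 lbmol/h.
Outlet amounts (n = n₀ + ν ξ):
  P: 708 − 1(109.7) = 598.3
  Q: 0 + 2(109.7) = 219.5
Total out = 817.7 lbmol/h; y_Q = 219.5 / 817.7 = 0.2684.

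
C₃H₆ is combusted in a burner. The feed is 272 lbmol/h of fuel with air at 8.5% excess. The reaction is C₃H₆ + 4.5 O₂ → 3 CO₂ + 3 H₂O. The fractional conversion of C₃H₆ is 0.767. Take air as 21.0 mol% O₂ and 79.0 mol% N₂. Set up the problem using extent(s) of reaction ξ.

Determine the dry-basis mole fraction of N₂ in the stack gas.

0.822

Stoichiometric O₂ = 4.5 × 272 = 1224 lbmol/h; O₂ fed = 1224 × 1.085 = 1328 lbmol/h.
N₂ fed = 1328 × 79/21 = 4996 lbmol/h.
Fuel reacted = 0.767 × 272 → ξ = 208.6 lbmol/h.
Outlet (n = n₀ + ν ξ):
  C₃H₆: 272 − 1(208.6) = 63.38
  O₂: 1328 − 4.5(208.6) = 389.2
  N₂: 4996 (inert)
  CO₂: 0 + 3(208.6) = 625.9
  H₂O: 0 + 3(208.6) = 625.9
Dry total = 6074 lbmol/h; y_N₂ (dry) = 4996 / 6074 = 0.8225.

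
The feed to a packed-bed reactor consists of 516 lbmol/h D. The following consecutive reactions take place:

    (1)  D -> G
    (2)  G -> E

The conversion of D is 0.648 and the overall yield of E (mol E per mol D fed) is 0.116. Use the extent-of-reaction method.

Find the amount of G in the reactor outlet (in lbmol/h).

275 lbmol/h

Conversion of D: D consumed = 1ξ₁ = 0.648 × 516 → ξ₁ = 334.4 lbmol/h.
Yield of E: 1ξ₂ / 516 = 0.116 → ξ₂ = 59.86 lbmol/h.
Outlet amounts (n = n₀ + Σ ν·ξ):
  D: 516 − 1(334.4) = 181.6
  G: 0 + 1(334.4) − 1(59.86) = 274.5
  E: 0 + 1(59.86) = 59.86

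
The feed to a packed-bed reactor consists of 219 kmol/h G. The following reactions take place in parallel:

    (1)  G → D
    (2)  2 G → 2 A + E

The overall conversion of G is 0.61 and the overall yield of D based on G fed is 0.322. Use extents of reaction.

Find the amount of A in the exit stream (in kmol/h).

Yield of D: 1ξ₁ / 219 = 0.322 → ξ₁ = 70.52 kmol/h.
Conversion of G: 1ξ₁ + 2ξ₂ = 0.61 × 219 = 133.6 → ξ₂ = 31.54 kmol/h.
Outlet amounts (n = n₀ + Σ ν·ξ):
  G: 219 − 1(70.52) − 2(31.54) = 85.41
  D: 0 + 1(70.52) = 70.52
  A: 0 + 2(31.54) = 63.07
  E: 0 + 1(31.54) = 31.54

63.1 kmol/h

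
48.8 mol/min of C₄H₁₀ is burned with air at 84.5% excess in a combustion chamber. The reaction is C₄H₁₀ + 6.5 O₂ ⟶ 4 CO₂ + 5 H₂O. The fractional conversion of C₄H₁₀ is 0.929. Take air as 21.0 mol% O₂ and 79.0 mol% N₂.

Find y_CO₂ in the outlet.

0.0625

Stoichiometric O₂ = 6.5 × 48.8 = 317.2 mol/min; O₂ fed = 317.2 × 1.845 = 585.2 mol/min.
N₂ fed = 585.2 × 79/21 = 2202 mol/min.
Fuel reacted = 0.929 × 48.8 → ξ = 45.34 mol/min.
Outlet (n = n₀ + ν ξ):
  C₄H₁₀: 48.8 − 1(45.34) = 3.465
  O₂: 585.2 − 6.5(45.34) = 290.6
  N₂: 2202 (inert)
  CO₂: 0 + 4(45.34) = 181.3
  H₂O: 0 + 5(45.34) = 226.7
Total out = 2904 mol/min; y_CO₂ = 181.3 / 2904 = 0.06245.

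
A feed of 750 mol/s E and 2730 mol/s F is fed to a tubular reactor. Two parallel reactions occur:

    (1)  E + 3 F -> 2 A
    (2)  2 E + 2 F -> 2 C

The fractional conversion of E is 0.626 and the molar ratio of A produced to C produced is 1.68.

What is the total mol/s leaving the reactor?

2800 mol/s

Conversion of E: E consumed = 0.626 × 750 = 469.5 mol/s = 1ξ₁ + 2ξ₂.
Selectivity: 2ξ₁ / (2ξ₂) = 1.68 → ξ₁ = 1.68 ξ₂.
Substitute: (1·1.68 + 2) ξ₂ = 469.5 → ξ₂ = 127.6 mol/s, ξ₁ = 214.3 mol/s.
Outlet amounts (n = n₀ + Σ ν·ξ):
  E: 750 − 1(214.3) − 2(127.6) = 280.5
  F: 2730 − 3(214.3) − 2(127.6) = 1832
  A: 0 + 2(214.3) = 428.7
  C: 0 + 2(127.6) = 255.2
Total out = 280.5 + 1832 + 428.7 + 255.2 = 2796 mol/s.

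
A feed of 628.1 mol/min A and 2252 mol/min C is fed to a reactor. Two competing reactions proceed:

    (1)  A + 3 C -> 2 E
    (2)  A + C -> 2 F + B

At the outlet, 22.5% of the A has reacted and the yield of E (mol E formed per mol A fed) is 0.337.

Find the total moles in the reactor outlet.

Yield of E: 2ξ₁ / 628.1 = 0.337 → ξ₁ = 105.8 mol/min.
Conversion of A: 1ξ₁ + 1ξ₂ = 0.225 × 628.1 = 141.3 → ξ₂ = 35.49 mol/min.
Outlet amounts (n = n₀ + Σ ν·ξ):
  A: 628.1 − 1(105.8) − 1(35.49) = 486.8
  C: 2252 − 3(105.8) − 1(35.49) = 1899
  E: 0 + 2(105.8) = 211.7
  F: 0 + 2(35.49) = 70.98
  B: 0 + 1(35.49) = 35.49
Total out = 486.8 + 1899 + 211.7 + 70.98 + 35.49 = 2704 mol/min.

2700 mol/min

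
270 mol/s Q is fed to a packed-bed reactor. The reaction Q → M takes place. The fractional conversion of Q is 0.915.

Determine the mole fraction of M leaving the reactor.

Q reacted = 0.915 × 270 = 247.1 mol/s; ν_Q = −1, so ξ = 247.1/1 = 247.1 mol/s.
Outlet amounts (n = n₀ + ν ξ):
  Q: 270 − 1(247.1) = 22.95
  M: 0 + 1(247.1) = 247.1
Total out = 270 mol/s; y_M = 247.1 / 270 = 0.915.

0.915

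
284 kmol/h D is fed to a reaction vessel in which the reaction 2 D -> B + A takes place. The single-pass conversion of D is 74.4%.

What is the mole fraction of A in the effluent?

0.372

D reacted = 0.744 × 284 = 211.3 kmol/h; ν_D = −2, so ξ = 211.3/2 = 105.6 kmol/h.
Outlet amounts (n = n₀ + ν ξ):
  D: 284 − 2(105.6) = 72.7
  B: 0 + 1(105.6) = 105.6
  A: 0 + 1(105.6) = 105.6
Total out = 284 kmol/h; y_A = 105.6 / 284 = 0.372.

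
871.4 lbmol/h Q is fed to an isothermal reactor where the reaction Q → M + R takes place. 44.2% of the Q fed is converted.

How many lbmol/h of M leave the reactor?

Q reacted = 0.442 × 871.4 = 385.2 lbmol/h; ν_Q = −1, so ξ = 385.2/1 = 385.2 lbmol/h.
Outlet amounts (n = n₀ + ν ξ):
  Q: 871.4 − 1(385.2) = 486.2
  M: 0 + 1(385.2) = 385.2
  R: 0 + 1(385.2) = 385.2

385 lbmol/h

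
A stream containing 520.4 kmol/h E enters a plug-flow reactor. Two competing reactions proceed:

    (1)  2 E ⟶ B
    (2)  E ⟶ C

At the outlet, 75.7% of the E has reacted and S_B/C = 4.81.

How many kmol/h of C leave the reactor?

37.1 kmol/h

Conversion of E: E consumed = 0.757 × 520.4 = 393.9 kmol/h = 2ξ₁ + 1ξ₂.
Selectivity: 1ξ₁ / (1ξ₂) = 4.81 → ξ₁ = 4.81 ξ₂.
Substitute: (2·4.81 + 1) ξ₂ = 393.9 → ξ₂ = 37.09 kmol/h, ξ₁ = 178.4 kmol/h.
Outlet amounts (n = n₀ + Σ ν·ξ):
  E: 520.4 − 2(178.4) − 1(37.09) = 126.5
  B: 0 + 1(178.4) = 178.4
  C: 0 + 1(37.09) = 37.09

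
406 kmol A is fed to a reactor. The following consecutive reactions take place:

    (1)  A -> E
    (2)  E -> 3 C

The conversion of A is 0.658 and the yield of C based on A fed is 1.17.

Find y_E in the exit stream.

Conversion of A: A consumed = 1ξ₁ = 0.658 × 406 → ξ₁ = 267.1 kmol.
Yield of C: 3ξ₂ / 406 = 1.17 → ξ₂ = 158.3 kmol.
Outlet amounts (n = n₀ + Σ ν·ξ):
  A: 406 − 1(267.1) = 138.9
  E: 0 + 1(267.1) − 1(158.3) = 108.8
  C: 0 + 3(158.3) = 475
Total out = 722.7 kmol; y_E = 108.8 / 722.7 = 0.1506.

0.151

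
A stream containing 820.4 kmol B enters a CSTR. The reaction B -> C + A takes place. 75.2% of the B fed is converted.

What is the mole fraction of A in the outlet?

0.429

B reacted = 0.752 × 820.4 = 616.9 kmol; ν_B = −1, so ξ = 616.9/1 = 616.9 kmol.
Outlet amounts (n = n₀ + ν ξ):
  B: 820.4 − 1(616.9) = 203.5
  C: 0 + 1(616.9) = 616.9
  A: 0 + 1(616.9) = 616.9
Total out = 1437 kmol; y_A = 616.9 / 1437 = 0.4292.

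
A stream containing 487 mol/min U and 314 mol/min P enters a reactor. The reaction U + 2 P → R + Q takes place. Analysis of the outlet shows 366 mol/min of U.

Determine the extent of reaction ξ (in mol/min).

For U: n = n₀ − 1ξ → 366 = 487 − 1ξ, giving ξ = 121 mol/min.
Outlet amounts (n = n₀ + ν ξ):
  U: 487 − 1(121) = 366
  P: 314 − 2(121) = 72
  R: 0 + 1(121) = 121
  Q: 0 + 1(121) = 121

ξ = 121 mol/min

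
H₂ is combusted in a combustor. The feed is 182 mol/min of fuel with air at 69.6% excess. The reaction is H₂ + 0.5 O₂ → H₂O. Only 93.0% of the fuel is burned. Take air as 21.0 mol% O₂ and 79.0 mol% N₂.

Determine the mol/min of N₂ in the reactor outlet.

Stoichiometric O₂ = 0.5 × 182 = 91 mol/min; O₂ fed = 91 × 1.696 = 154.3 mol/min.
N₂ fed = 154.3 × 79/21 = 580.6 mol/min.
Fuel reacted = 0.93 × 182 → ξ = 169.3 mol/min.
Outlet (n = n₀ + ν ξ):
  H₂: 182 − 1(169.3) = 12.74
  O₂: 154.3 − 0.5(169.3) = 69.71
  N₂: 580.6 (inert)
  H₂O: 0 + 1(169.3) = 169.3

581 mol/min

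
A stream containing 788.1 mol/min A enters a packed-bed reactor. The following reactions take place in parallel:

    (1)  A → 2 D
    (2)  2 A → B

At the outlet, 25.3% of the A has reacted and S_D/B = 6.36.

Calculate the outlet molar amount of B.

38.5 mol/min

Conversion of A: A consumed = 0.253 × 788.1 = 199.4 mol/min = 1ξ₁ + 2ξ₂.
Selectivity: 2ξ₁ / (1ξ₂) = 6.36 → ξ₁ = 3.18 ξ₂.
Substitute: (1·3.18 + 2) ξ₂ = 199.4 → ξ₂ = 38.49 mol/min, ξ₁ = 122.4 mol/min.
Outlet amounts (n = n₀ + Σ ν·ξ):
  A: 788.1 − 1(122.4) − 2(38.49) = 588.7
  D: 0 + 2(122.4) = 244.8
  B: 0 + 1(38.49) = 38.49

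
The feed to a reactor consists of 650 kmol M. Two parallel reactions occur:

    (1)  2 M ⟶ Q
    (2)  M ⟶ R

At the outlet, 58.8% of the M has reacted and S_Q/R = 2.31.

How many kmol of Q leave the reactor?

Conversion of M: M consumed = 0.588 × 650 = 382.2 kmol = 2ξ₁ + 1ξ₂.
Selectivity: 1ξ₁ / (1ξ₂) = 2.31 → ξ₁ = 2.31 ξ₂.
Substitute: (2·2.31 + 1) ξ₂ = 382.2 → ξ₂ = 68.01 kmol, ξ₁ = 157.1 kmol.
Outlet amounts (n = n₀ + Σ ν·ξ):
  M: 650 − 2(157.1) − 1(68.01) = 267.8
  Q: 0 + 1(157.1) = 157.1
  R: 0 + 1(68.01) = 68.01

157 kmol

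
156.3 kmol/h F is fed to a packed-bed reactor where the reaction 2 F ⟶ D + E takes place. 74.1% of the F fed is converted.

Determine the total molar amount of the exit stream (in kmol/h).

F reacted = 0.741 × 156.3 = 115.8 kmol/h; ν_F = −2, so ξ = 115.8/2 = 57.91 kmol/h.
Outlet amounts (n = n₀ + ν ξ):
  F: 156.3 − 2(57.91) = 40.48
  D: 0 + 1(57.91) = 57.91
  E: 0 + 1(57.91) = 57.91
Total out = 40.48 + 57.91 + 57.91 = 156.3 kmol/h.

156 kmol/h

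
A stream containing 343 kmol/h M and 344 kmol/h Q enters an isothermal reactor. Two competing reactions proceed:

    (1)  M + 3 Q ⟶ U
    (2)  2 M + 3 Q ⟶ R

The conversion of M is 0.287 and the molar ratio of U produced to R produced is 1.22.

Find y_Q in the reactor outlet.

Conversion of M: M consumed = 0.287 × 343 = 98.44 kmol/h = 1ξ₁ + 2ξ₂.
Selectivity: 1ξ₁ / (1ξ₂) = 1.22 → ξ₁ = 1.22 ξ₂.
Substitute: (1·1.22 + 2) ξ₂ = 98.44 → ξ₂ = 30.57 kmol/h, ξ₁ = 37.3 kmol/h.
Outlet amounts (n = n₀ + Σ ν·ξ):
  M: 343 − 1(37.3) − 2(30.57) = 244.6
  Q: 344 − 3(37.3) − 3(30.57) = 140.4
  U: 0 + 1(37.3) = 37.3
  R: 0 + 1(30.57) = 30.57
Total out = 452.8 kmol/h; y_Q = 140.4 / 452.8 = 0.31.

0.31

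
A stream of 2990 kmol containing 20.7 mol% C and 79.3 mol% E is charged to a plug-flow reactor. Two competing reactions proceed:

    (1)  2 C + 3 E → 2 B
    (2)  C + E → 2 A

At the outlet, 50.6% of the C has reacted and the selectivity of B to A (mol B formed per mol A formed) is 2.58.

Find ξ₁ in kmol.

Conversion of C: C consumed = 0.506 × 618.9 = 313.2 kmol = 2ξ₁ + 1ξ₂.
Selectivity: 2ξ₁ / (2ξ₂) = 2.58 → ξ₁ = 2.58 ξ₂.
Substitute: (2·2.58 + 1) ξ₂ = 313.2 → ξ₂ = 50.84 kmol, ξ₁ = 131.2 kmol.
Outlet amounts (n = n₀ + Σ ν·ξ):
  C: 618.9 − 2(131.2) − 1(50.84) = 305.8
  E: 2371 − 3(131.2) − 1(50.84) = 1927
  B: 0 + 2(131.2) = 262.3
  A: 0 + 2(50.84) = 101.7

ξ₁ = 131 kmol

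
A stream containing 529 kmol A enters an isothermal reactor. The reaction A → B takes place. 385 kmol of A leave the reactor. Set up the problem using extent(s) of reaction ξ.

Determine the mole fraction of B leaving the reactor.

0.272

For A: n = n₀ − 1ξ → 385 = 529 − 1ξ, giving ξ = 144 kmol.
Outlet amounts (n = n₀ + ν ξ):
  A: 529 − 1(144) = 385
  B: 0 + 1(144) = 144
Total out = 529 kmol; y_B = 144 / 529 = 0.2722.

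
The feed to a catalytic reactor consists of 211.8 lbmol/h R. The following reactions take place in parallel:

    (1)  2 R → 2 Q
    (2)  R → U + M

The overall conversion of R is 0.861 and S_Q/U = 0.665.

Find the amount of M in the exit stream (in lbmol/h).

110 lbmol/h

Conversion of R: R consumed = 0.861 × 211.8 = 182.4 lbmol/h = 2ξ₁ + 1ξ₂.
Selectivity: 2ξ₁ / (1ξ₂) = 0.665 → ξ₁ = 0.3325 ξ₂.
Substitute: (2·0.3325 + 1) ξ₂ = 182.4 → ξ₂ = 109.5 lbmol/h, ξ₁ = 36.42 lbmol/h.
Outlet amounts (n = n₀ + Σ ν·ξ):
  R: 211.8 − 2(36.42) − 1(109.5) = 29.44
  Q: 0 + 2(36.42) = 72.83
  U: 0 + 1(109.5) = 109.5
  M: 0 + 1(109.5) = 109.5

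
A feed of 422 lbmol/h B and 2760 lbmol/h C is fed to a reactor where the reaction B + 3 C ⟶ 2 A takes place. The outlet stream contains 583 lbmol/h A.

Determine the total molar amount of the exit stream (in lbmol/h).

For A: n = n₀ + 2ξ → 583 = 0 + 2ξ, giving ξ = 291.5 lbmol/h.
Outlet amounts (n = n₀ + ν ξ):
  B: 422 − 1(291.5) = 130.5
  C: 2760 − 3(291.5) = 1886
  A: 0 + 2(291.5) = 583
Total out = 130.5 + 1886 + 583 = 2599 lbmol/h.

2600 lbmol/h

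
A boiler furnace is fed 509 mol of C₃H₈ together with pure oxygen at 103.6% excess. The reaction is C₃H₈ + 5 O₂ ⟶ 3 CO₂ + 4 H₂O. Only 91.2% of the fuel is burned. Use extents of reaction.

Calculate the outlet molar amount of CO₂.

1390 mol

Stoichiometric O₂ = 5 × 509 = 2545 mol; O₂ fed = 2545 × 2.036 = 5182 mol.
Fuel reacted = 0.912 × 509 → ξ = 464.2 mol.
Outlet (n = n₀ + ν ξ):
  C₃H₈: 509 − 1(464.2) = 44.79
  O₂: 5182 − 5(464.2) = 2861
  CO₂: 0 + 3(464.2) = 1393
  H₂O: 0 + 4(464.2) = 1857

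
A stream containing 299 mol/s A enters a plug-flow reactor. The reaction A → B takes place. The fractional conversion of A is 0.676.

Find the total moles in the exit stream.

A reacted = 0.676 × 299 = 202.1 mol/s; ν_A = −1, so ξ = 202.1/1 = 202.1 mol/s.
Outlet amounts (n = n₀ + ν ξ):
  A: 299 − 1(202.1) = 96.88
  B: 0 + 1(202.1) = 202.1
Total out = 96.88 + 202.1 = 299 mol/s.

299 mol/s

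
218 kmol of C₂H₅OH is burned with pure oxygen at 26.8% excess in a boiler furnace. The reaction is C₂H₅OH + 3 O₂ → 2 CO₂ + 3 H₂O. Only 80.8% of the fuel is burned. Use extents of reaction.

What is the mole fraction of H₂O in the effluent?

0.432

Stoichiometric O₂ = 3 × 218 = 654 kmol; O₂ fed = 654 × 1.268 = 829.3 kmol.
Fuel reacted = 0.808 × 218 → ξ = 176.1 kmol.
Outlet (n = n₀ + ν ξ):
  C₂H₅OH: 218 − 1(176.1) = 41.86
  O₂: 829.3 − 3(176.1) = 300.8
  CO₂: 0 + 2(176.1) = 352.3
  H₂O: 0 + 3(176.1) = 528.4
Total out = 1223 kmol; y_H₂O = 528.4 / 1223 = 0.4319.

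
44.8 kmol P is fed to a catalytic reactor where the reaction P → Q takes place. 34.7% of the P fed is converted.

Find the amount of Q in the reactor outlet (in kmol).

15.5 kmol

P reacted = 0.347 × 44.8 = 15.55 kmol; ν_P = −1, so ξ = 15.55/1 = 15.55 kmol.
Outlet amounts (n = n₀ + ν ξ):
  P: 44.8 − 1(15.55) = 29.25
  Q: 0 + 1(15.55) = 15.55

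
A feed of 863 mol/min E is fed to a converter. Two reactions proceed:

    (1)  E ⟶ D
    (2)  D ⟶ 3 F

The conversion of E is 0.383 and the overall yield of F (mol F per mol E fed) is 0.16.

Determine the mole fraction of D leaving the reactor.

Conversion of E: E consumed = 1ξ₁ = 0.383 × 863 → ξ₁ = 330.5 mol/min.
Yield of F: 3ξ₂ / 863 = 0.16 → ξ₂ = 46.03 mol/min.
Outlet amounts (n = n₀ + Σ ν·ξ):
  E: 863 − 1(330.5) = 532.5
  D: 0 + 1(330.5) − 1(46.03) = 284.5
  F: 0 + 3(46.03) = 138.1
Total out = 955.1 mol/min; y_D = 284.5 / 955.1 = 0.2979.

0.298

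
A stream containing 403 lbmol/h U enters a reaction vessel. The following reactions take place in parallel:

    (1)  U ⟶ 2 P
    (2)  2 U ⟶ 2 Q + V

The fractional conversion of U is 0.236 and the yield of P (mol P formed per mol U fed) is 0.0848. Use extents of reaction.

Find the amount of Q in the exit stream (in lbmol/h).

Yield of P: 2ξ₁ / 403 = 0.0848 → ξ₁ = 17.09 lbmol/h.
Conversion of U: 1ξ₁ + 2ξ₂ = 0.236 × 403 = 95.11 → ξ₂ = 39.01 lbmol/h.
Outlet amounts (n = n₀ + Σ ν·ξ):
  U: 403 − 1(17.09) − 2(39.01) = 307.9
  P: 0 + 2(17.09) = 34.17
  Q: 0 + 2(39.01) = 78.02
  V: 0 + 1(39.01) = 39.01

78 lbmol/h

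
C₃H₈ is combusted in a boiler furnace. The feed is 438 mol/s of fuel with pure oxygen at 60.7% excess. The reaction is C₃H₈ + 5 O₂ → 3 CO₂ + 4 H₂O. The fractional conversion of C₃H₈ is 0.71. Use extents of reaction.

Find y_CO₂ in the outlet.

Stoichiometric O₂ = 5 × 438 = 2190 mol/s; O₂ fed = 2190 × 1.607 = 3519 mol/s.
Fuel reacted = 0.71 × 438 → ξ = 311 mol/s.
Outlet (n = n₀ + ν ξ):
  C₃H₈: 438 − 1(311) = 127
  O₂: 3519 − 5(311) = 1964
  CO₂: 0 + 3(311) = 932.9
  H₂O: 0 + 4(311) = 1244
Total out = 4268 mol/s; y_CO₂ = 932.9 / 4268 = 0.2186.

0.219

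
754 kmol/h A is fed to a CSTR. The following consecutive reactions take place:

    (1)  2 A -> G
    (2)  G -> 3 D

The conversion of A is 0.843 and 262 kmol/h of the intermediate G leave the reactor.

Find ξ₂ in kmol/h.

ξ₂ = 55.8 kmol/h

Conversion of A: A consumed = 2ξ₁ = 0.843 × 754 → ξ₁ = 317.8 kmol/h.
G balance: n_G = 0 + 1ξ₁ − 1ξ₂ = 262 → ξ₂ = (1·317.8 − 262)/1 = 55.81 kmol/h.
Outlet amounts (n = n₀ + Σ ν·ξ):
  A: 754 − 2(317.8) = 118.4
  G: 0 + 1(317.8) − 1(55.81) = 262
  D: 0 + 3(55.81) = 167.4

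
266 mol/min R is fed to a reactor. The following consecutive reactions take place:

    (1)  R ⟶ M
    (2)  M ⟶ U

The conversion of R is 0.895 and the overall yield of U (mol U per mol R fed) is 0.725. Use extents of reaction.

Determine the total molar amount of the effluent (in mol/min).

Conversion of R: R consumed = 1ξ₁ = 0.895 × 266 → ξ₁ = 238.1 mol/min.
Yield of U: 1ξ₂ / 266 = 0.725 → ξ₂ = 192.8 mol/min.
Outlet amounts (n = n₀ + Σ ν·ξ):
  R: 266 − 1(238.1) = 27.93
  M: 0 + 1(238.1) − 1(192.8) = 45.22
  U: 0 + 1(192.8) = 192.8
Total out = 27.93 + 45.22 + 192.8 = 266 mol/min.

266 mol/min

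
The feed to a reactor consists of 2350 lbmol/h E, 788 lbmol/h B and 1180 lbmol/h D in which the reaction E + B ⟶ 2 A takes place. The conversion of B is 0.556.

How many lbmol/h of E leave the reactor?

B reacted = 0.556 × 788 = 438.1 lbmol/h; ν_B = −1, so ξ = 438.1/1 = 438.1 lbmol/h.
Outlet amounts (n = n₀ + ν ξ):
  E: 2350 − 1(438.1) = 1912
  B: 788 − 1(438.1) = 349.9
  A: 0 + 2(438.1) = 876.3
  D: 1180 (inert)

1910 lbmol/h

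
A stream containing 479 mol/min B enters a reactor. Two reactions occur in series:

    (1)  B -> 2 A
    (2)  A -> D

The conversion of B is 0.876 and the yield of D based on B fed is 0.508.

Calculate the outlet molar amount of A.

Conversion of B: B consumed = 1ξ₁ = 0.876 × 479 → ξ₁ = 419.6 mol/min.
Yield of D: 1ξ₂ / 479 = 0.508 → ξ₂ = 243.3 mol/min.
Outlet amounts (n = n₀ + Σ ν·ξ):
  B: 479 − 1(419.6) = 59.4
  A: 0 + 2(419.6) − 1(243.3) = 595.9
  D: 0 + 1(243.3) = 243.3

596 mol/min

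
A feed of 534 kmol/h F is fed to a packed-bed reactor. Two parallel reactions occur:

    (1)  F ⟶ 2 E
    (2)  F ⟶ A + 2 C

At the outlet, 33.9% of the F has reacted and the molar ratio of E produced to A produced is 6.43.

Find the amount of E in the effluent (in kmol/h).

Conversion of F: F consumed = 0.339 × 534 = 181 kmol/h = 1ξ₁ + 1ξ₂.
Selectivity: 2ξ₁ / (1ξ₂) = 6.43 → ξ₁ = 3.215 ξ₂.
Substitute: (1·3.215 + 1) ξ₂ = 181 → ξ₂ = 42.95 kmol/h, ξ₁ = 138.1 kmol/h.
Outlet amounts (n = n₀ + Σ ν·ξ):
  F: 534 − 1(138.1) − 1(42.95) = 353
  E: 0 + 2(138.1) = 276.2
  A: 0 + 1(42.95) = 42.95
  C: 0 + 2(42.95) = 85.9

276 kmol/h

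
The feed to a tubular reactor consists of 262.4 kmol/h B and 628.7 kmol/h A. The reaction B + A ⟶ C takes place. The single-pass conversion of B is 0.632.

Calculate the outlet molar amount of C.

166 kmol/h

B reacted = 0.632 × 262.4 = 165.8 kmol/h; ν_B = −1, so ξ = 165.8/1 = 165.8 kmol/h.
Outlet amounts (n = n₀ + ν ξ):
  B: 262.4 − 1(165.8) = 96.56
  A: 628.7 − 1(165.8) = 462.9
  C: 0 + 1(165.8) = 165.8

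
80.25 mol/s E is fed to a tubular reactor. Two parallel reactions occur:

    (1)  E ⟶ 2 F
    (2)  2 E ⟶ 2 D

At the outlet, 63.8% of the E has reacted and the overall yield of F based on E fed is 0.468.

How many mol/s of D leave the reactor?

Yield of F: 2ξ₁ / 80.25 = 0.468 → ξ₁ = 18.78 mol/s.
Conversion of E: 1ξ₁ + 2ξ₂ = 0.638 × 80.25 = 51.2 → ξ₂ = 16.21 mol/s.
Outlet amounts (n = n₀ + Σ ν·ξ):
  E: 80.25 − 1(18.78) − 2(16.21) = 29.05
  F: 0 + 2(18.78) = 37.56
  D: 0 + 2(16.21) = 32.42

32.4 mol/s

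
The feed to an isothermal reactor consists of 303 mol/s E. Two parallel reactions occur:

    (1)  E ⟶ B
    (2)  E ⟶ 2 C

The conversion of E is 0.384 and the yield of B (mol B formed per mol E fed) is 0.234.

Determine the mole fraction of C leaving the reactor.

Yield of B: 1ξ₁ / 303 = 0.234 → ξ₁ = 70.9 mol/s.
Conversion of E: 1ξ₁ + 1ξ₂ = 0.384 × 303 = 116.4 → ξ₂ = 45.45 mol/s.
Outlet amounts (n = n₀ + Σ ν·ξ):
  E: 303 − 1(70.9) − 1(45.45) = 186.6
  B: 0 + 1(70.9) = 70.9
  C: 0 + 2(45.45) = 90.9
Total out = 348.4 mol/s; y_C = 90.9 / 348.4 = 0.2609.

0.261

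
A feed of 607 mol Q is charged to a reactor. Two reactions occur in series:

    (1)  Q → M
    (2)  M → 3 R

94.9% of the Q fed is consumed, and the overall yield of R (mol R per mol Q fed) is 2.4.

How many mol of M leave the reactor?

Conversion of Q: Q consumed = 1ξ₁ = 0.949 × 607 → ξ₁ = 576 mol.
Yield of R: 3ξ₂ / 607 = 2.4 → ξ₂ = 485.6 mol.
Outlet amounts (n = n₀ + Σ ν·ξ):
  Q: 607 − 1(576) = 30.96
  M: 0 + 1(576) − 1(485.6) = 90.44
  R: 0 + 3(485.6) = 1457

90.4 mol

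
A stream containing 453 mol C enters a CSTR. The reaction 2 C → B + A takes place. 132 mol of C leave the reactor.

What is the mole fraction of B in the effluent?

0.354

For C: n = n₀ − 2ξ → 132 = 453 − 2ξ, giving ξ = 160.5 mol.
Outlet amounts (n = n₀ + ν ξ):
  C: 453 − 2(160.5) = 132
  B: 0 + 1(160.5) = 160.5
  A: 0 + 1(160.5) = 160.5
Total out = 453 mol; y_B = 160.5 / 453 = 0.3543.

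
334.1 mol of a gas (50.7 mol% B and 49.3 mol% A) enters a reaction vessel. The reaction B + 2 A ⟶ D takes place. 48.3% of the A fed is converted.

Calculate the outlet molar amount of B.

A reacted = 0.483 × 164.7 = 79.56 mol; ν_A = −2, so ξ = 79.56/2 = 39.78 mol.
Outlet amounts (n = n₀ + ν ξ):
  B: 169.4 − 1(39.78) = 129.6
  A: 164.7 − 2(39.78) = 85.16
  D: 0 + 1(39.78) = 39.78

130 mol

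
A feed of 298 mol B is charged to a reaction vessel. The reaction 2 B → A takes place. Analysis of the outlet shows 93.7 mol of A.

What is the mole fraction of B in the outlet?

For A: n = n₀ + 1ξ → 93.7 = 0 + 1ξ, giving ξ = 93.7 mol.
Outlet amounts (n = n₀ + ν ξ):
  B: 298 − 2(93.7) = 110.6
  A: 0 + 1(93.7) = 93.7
Total out = 204.3 mol; y_B = 110.6 / 204.3 = 0.5414.

0.541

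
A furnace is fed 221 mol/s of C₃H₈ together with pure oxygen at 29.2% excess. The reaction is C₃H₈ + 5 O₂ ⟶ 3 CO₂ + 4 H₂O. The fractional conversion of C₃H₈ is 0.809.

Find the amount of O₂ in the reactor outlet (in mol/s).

534 mol/s

Stoichiometric O₂ = 5 × 221 = 1105 mol/s; O₂ fed = 1105 × 1.292 = 1428 mol/s.
Fuel reacted = 0.809 × 221 → ξ = 178.8 mol/s.
Outlet (n = n₀ + ν ξ):
  C₃H₈: 221 − 1(178.8) = 42.21
  O₂: 1428 − 5(178.8) = 533.7
  CO₂: 0 + 3(178.8) = 536.4
  H₂O: 0 + 4(178.8) = 715.2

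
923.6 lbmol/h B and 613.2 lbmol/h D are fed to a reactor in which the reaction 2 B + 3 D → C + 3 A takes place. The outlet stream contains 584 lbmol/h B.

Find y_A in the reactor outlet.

0.373

For B: n = n₀ − 2ξ → 584 = 923.6 − 2ξ, giving ξ = 169.8 lbmol/h.
Outlet amounts (n = n₀ + ν ξ):
  B: 923.6 − 2(169.8) = 584
  D: 613.2 − 3(169.8) = 103.8
  C: 0 + 1(169.8) = 169.8
  A: 0 + 3(169.8) = 509.4
Total out = 1367 lbmol/h; y_A = 509.4 / 1367 = 0.3726.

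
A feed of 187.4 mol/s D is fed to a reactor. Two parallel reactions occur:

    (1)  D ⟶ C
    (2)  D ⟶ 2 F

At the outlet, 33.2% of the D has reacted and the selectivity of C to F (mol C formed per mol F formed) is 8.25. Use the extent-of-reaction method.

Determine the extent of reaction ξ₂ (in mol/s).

Conversion of D: D consumed = 0.332 × 187.4 = 62.22 mol/s = 1ξ₁ + 1ξ₂.
Selectivity: 1ξ₁ / (2ξ₂) = 8.25 → ξ₁ = 16.5 ξ₂.
Substitute: (1·16.5 + 1) ξ₂ = 62.22 → ξ₂ = 3.555 mol/s, ξ₁ = 58.66 mol/s.
Outlet amounts (n = n₀ + Σ ν·ξ):
  D: 187.4 − 1(58.66) − 1(3.555) = 125.2
  C: 0 + 1(58.66) = 58.66
  F: 0 + 2(3.555) = 7.11

ξ₂ = 3.56 mol/s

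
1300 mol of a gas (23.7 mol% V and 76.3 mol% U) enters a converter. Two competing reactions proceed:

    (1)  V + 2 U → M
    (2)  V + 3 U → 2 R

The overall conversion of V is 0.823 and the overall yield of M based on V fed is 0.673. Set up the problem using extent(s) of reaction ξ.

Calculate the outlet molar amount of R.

92.4 mol

Yield of M: 1ξ₁ / 308.1 = 0.673 → ξ₁ = 207.4 mol.
Conversion of V: 1ξ₁ + 1ξ₂ = 0.823 × 308.1 = 253.6 → ξ₂ = 46.21 mol.
Outlet amounts (n = n₀ + Σ ν·ξ):
  V: 308.1 − 1(207.4) − 1(46.21) = 54.53
  U: 991.9 − 2(207.4) − 3(46.21) = 438.6
  M: 0 + 1(207.4) = 207.4
  R: 0 + 2(46.21) = 92.43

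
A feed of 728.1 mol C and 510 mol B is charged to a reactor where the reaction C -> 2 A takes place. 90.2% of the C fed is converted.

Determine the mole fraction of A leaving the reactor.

C reacted = 0.902 × 728.1 = 656.7 mol; ν_C = −1, so ξ = 656.7/1 = 656.7 mol.
Outlet amounts (n = n₀ + ν ξ):
  C: 728.1 − 1(656.7) = 71.35
  A: 0 + 2(656.7) = 1313
  B: 510 (inert)
Total out = 1895 mol; y_A = 1313 / 1895 = 0.6932.

0.693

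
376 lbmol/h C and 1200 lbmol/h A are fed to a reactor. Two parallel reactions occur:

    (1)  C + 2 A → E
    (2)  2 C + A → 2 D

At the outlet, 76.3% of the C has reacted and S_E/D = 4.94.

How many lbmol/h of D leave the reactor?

Conversion of C: C consumed = 0.763 × 376 = 286.9 lbmol/h = 1ξ₁ + 2ξ₂.
Selectivity: 1ξ₁ / (2ξ₂) = 4.94 → ξ₁ = 9.88 ξ₂.
Substitute: (1·9.88 + 2) ξ₂ = 286.9 → ξ₂ = 24.15 lbmol/h, ξ₁ = 238.6 lbmol/h.
Outlet amounts (n = n₀ + Σ ν·ξ):
  C: 376 − 1(238.6) − 2(24.15) = 89.11
  A: 1200 − 2(238.6) − 1(24.15) = 698.7
  E: 0 + 1(238.6) = 238.6
  D: 0 + 2(24.15) = 48.3

48.3 lbmol/h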